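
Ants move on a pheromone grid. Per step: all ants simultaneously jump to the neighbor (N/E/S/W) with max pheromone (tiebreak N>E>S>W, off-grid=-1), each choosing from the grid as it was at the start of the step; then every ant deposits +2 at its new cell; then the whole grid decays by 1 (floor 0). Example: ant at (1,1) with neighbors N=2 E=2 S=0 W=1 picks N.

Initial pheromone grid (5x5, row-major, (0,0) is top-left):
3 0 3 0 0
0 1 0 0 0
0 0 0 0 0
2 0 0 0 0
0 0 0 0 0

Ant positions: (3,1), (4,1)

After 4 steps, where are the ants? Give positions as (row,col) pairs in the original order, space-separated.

Step 1: ant0:(3,1)->W->(3,0) | ant1:(4,1)->N->(3,1)
  grid max=3 at (3,0)
Step 2: ant0:(3,0)->E->(3,1) | ant1:(3,1)->W->(3,0)
  grid max=4 at (3,0)
Step 3: ant0:(3,1)->W->(3,0) | ant1:(3,0)->E->(3,1)
  grid max=5 at (3,0)
Step 4: ant0:(3,0)->E->(3,1) | ant1:(3,1)->W->(3,0)
  grid max=6 at (3,0)

(3,1) (3,0)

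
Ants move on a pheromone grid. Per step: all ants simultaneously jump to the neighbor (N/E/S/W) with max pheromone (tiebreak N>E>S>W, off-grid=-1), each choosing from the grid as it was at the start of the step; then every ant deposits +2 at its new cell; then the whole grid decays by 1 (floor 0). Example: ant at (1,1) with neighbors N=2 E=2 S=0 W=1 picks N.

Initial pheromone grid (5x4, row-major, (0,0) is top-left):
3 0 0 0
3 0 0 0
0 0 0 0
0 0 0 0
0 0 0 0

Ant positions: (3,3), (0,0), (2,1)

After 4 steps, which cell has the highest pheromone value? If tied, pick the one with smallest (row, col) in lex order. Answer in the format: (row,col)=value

Step 1: ant0:(3,3)->N->(2,3) | ant1:(0,0)->S->(1,0) | ant2:(2,1)->N->(1,1)
  grid max=4 at (1,0)
Step 2: ant0:(2,3)->N->(1,3) | ant1:(1,0)->N->(0,0) | ant2:(1,1)->W->(1,0)
  grid max=5 at (1,0)
Step 3: ant0:(1,3)->N->(0,3) | ant1:(0,0)->S->(1,0) | ant2:(1,0)->N->(0,0)
  grid max=6 at (1,0)
Step 4: ant0:(0,3)->S->(1,3) | ant1:(1,0)->N->(0,0) | ant2:(0,0)->S->(1,0)
  grid max=7 at (1,0)
Final grid:
  5 0 0 0
  7 0 0 1
  0 0 0 0
  0 0 0 0
  0 0 0 0
Max pheromone 7 at (1,0)

Answer: (1,0)=7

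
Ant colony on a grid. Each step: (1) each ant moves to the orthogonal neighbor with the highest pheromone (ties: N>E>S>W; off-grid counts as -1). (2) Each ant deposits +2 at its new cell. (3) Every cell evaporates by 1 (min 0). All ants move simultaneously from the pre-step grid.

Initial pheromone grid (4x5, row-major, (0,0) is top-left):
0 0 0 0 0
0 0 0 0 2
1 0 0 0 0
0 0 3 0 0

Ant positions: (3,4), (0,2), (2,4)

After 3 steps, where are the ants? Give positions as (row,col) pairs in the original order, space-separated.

Step 1: ant0:(3,4)->N->(2,4) | ant1:(0,2)->E->(0,3) | ant2:(2,4)->N->(1,4)
  grid max=3 at (1,4)
Step 2: ant0:(2,4)->N->(1,4) | ant1:(0,3)->E->(0,4) | ant2:(1,4)->S->(2,4)
  grid max=4 at (1,4)
Step 3: ant0:(1,4)->S->(2,4) | ant1:(0,4)->S->(1,4) | ant2:(2,4)->N->(1,4)
  grid max=7 at (1,4)

(2,4) (1,4) (1,4)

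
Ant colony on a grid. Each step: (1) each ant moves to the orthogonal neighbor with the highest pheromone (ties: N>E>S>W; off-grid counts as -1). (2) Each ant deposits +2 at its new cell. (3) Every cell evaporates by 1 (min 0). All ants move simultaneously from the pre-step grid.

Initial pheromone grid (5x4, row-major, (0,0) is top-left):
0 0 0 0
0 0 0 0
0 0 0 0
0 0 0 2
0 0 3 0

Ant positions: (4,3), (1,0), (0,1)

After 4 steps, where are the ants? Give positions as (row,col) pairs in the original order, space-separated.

Step 1: ant0:(4,3)->W->(4,2) | ant1:(1,0)->N->(0,0) | ant2:(0,1)->E->(0,2)
  grid max=4 at (4,2)
Step 2: ant0:(4,2)->N->(3,2) | ant1:(0,0)->E->(0,1) | ant2:(0,2)->E->(0,3)
  grid max=3 at (4,2)
Step 3: ant0:(3,2)->S->(4,2) | ant1:(0,1)->E->(0,2) | ant2:(0,3)->S->(1,3)
  grid max=4 at (4,2)
Step 4: ant0:(4,2)->N->(3,2) | ant1:(0,2)->E->(0,3) | ant2:(1,3)->N->(0,3)
  grid max=3 at (0,3)

(3,2) (0,3) (0,3)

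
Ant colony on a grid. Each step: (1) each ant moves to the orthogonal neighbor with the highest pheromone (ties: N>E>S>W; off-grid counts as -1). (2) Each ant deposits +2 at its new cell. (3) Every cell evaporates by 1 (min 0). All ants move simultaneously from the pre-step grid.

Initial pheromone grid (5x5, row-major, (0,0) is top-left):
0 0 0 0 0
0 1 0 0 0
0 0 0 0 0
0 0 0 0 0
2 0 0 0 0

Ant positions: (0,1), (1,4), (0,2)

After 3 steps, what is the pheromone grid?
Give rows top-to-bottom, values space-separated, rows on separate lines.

After step 1: ants at (1,1),(0,4),(0,3)
  0 0 0 1 1
  0 2 0 0 0
  0 0 0 0 0
  0 0 0 0 0
  1 0 0 0 0
After step 2: ants at (0,1),(0,3),(0,4)
  0 1 0 2 2
  0 1 0 0 0
  0 0 0 0 0
  0 0 0 0 0
  0 0 0 0 0
After step 3: ants at (1,1),(0,4),(0,3)
  0 0 0 3 3
  0 2 0 0 0
  0 0 0 0 0
  0 0 0 0 0
  0 0 0 0 0

0 0 0 3 3
0 2 0 0 0
0 0 0 0 0
0 0 0 0 0
0 0 0 0 0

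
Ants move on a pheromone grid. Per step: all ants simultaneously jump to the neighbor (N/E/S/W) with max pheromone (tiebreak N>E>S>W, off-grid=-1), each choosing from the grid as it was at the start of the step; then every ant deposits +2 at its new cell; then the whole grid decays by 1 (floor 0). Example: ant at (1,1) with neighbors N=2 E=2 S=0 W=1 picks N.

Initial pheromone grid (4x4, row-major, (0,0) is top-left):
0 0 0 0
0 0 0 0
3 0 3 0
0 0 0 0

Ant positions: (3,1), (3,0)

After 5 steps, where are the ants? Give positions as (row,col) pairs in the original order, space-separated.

Step 1: ant0:(3,1)->N->(2,1) | ant1:(3,0)->N->(2,0)
  grid max=4 at (2,0)
Step 2: ant0:(2,1)->W->(2,0) | ant1:(2,0)->E->(2,1)
  grid max=5 at (2,0)
Step 3: ant0:(2,0)->E->(2,1) | ant1:(2,1)->W->(2,0)
  grid max=6 at (2,0)
Step 4: ant0:(2,1)->W->(2,0) | ant1:(2,0)->E->(2,1)
  grid max=7 at (2,0)
Step 5: ant0:(2,0)->E->(2,1) | ant1:(2,1)->W->(2,0)
  grid max=8 at (2,0)

(2,1) (2,0)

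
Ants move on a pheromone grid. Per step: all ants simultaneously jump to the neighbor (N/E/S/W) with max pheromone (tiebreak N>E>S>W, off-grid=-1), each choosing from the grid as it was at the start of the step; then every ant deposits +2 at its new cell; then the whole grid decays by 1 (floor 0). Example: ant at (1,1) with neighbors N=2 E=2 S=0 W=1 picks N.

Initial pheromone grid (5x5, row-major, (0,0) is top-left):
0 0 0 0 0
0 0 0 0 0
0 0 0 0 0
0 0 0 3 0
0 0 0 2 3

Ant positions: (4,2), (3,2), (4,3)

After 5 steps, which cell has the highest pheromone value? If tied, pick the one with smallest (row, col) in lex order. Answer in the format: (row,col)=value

Answer: (3,3)=14

Derivation:
Step 1: ant0:(4,2)->E->(4,3) | ant1:(3,2)->E->(3,3) | ant2:(4,3)->N->(3,3)
  grid max=6 at (3,3)
Step 2: ant0:(4,3)->N->(3,3) | ant1:(3,3)->S->(4,3) | ant2:(3,3)->S->(4,3)
  grid max=7 at (3,3)
Step 3: ant0:(3,3)->S->(4,3) | ant1:(4,3)->N->(3,3) | ant2:(4,3)->N->(3,3)
  grid max=10 at (3,3)
Step 4: ant0:(4,3)->N->(3,3) | ant1:(3,3)->S->(4,3) | ant2:(3,3)->S->(4,3)
  grid max=11 at (3,3)
Step 5: ant0:(3,3)->S->(4,3) | ant1:(4,3)->N->(3,3) | ant2:(4,3)->N->(3,3)
  grid max=14 at (3,3)
Final grid:
  0 0 0 0 0
  0 0 0 0 0
  0 0 0 0 0
  0 0 0 14 0
  0 0 0 11 0
Max pheromone 14 at (3,3)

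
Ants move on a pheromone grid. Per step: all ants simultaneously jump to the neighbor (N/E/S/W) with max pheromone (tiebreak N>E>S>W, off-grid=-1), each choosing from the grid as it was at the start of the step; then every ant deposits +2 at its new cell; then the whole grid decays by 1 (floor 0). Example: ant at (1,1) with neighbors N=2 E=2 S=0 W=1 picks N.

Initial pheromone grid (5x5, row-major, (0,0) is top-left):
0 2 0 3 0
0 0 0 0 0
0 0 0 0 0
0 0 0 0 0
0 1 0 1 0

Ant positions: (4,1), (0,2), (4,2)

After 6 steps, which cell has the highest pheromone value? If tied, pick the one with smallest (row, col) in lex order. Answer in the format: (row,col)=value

Answer: (0,3)=5

Derivation:
Step 1: ant0:(4,1)->N->(3,1) | ant1:(0,2)->E->(0,3) | ant2:(4,2)->E->(4,3)
  grid max=4 at (0,3)
Step 2: ant0:(3,1)->N->(2,1) | ant1:(0,3)->E->(0,4) | ant2:(4,3)->N->(3,3)
  grid max=3 at (0,3)
Step 3: ant0:(2,1)->N->(1,1) | ant1:(0,4)->W->(0,3) | ant2:(3,3)->S->(4,3)
  grid max=4 at (0,3)
Step 4: ant0:(1,1)->N->(0,1) | ant1:(0,3)->E->(0,4) | ant2:(4,3)->N->(3,3)
  grid max=3 at (0,3)
Step 5: ant0:(0,1)->E->(0,2) | ant1:(0,4)->W->(0,3) | ant2:(3,3)->S->(4,3)
  grid max=4 at (0,3)
Step 6: ant0:(0,2)->E->(0,3) | ant1:(0,3)->W->(0,2) | ant2:(4,3)->N->(3,3)
  grid max=5 at (0,3)
Final grid:
  0 0 2 5 0
  0 0 0 0 0
  0 0 0 0 0
  0 0 0 1 0
  0 0 0 1 0
Max pheromone 5 at (0,3)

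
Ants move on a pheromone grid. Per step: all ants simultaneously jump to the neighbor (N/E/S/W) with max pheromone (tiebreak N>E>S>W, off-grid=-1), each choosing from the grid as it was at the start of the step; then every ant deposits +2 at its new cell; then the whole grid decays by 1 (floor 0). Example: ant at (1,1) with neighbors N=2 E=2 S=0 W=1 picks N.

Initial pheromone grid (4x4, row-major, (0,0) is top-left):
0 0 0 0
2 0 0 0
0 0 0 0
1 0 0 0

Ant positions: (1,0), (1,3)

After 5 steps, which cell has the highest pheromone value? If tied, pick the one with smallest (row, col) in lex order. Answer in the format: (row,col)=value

Answer: (0,0)=1

Derivation:
Step 1: ant0:(1,0)->N->(0,0) | ant1:(1,3)->N->(0,3)
  grid max=1 at (0,0)
Step 2: ant0:(0,0)->S->(1,0) | ant1:(0,3)->S->(1,3)
  grid max=2 at (1,0)
Step 3: ant0:(1,0)->N->(0,0) | ant1:(1,3)->N->(0,3)
  grid max=1 at (0,0)
Step 4: ant0:(0,0)->S->(1,0) | ant1:(0,3)->S->(1,3)
  grid max=2 at (1,0)
Step 5: ant0:(1,0)->N->(0,0) | ant1:(1,3)->N->(0,3)
  grid max=1 at (0,0)
Final grid:
  1 0 0 1
  1 0 0 0
  0 0 0 0
  0 0 0 0
Max pheromone 1 at (0,0)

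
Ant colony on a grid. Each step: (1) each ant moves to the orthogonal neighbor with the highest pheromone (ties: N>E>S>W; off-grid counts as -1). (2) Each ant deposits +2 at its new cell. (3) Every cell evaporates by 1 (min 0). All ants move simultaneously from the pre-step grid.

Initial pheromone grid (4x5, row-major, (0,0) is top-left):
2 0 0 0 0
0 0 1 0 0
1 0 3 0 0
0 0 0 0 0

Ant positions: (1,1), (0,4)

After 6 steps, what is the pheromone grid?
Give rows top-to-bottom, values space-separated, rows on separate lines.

After step 1: ants at (1,2),(1,4)
  1 0 0 0 0
  0 0 2 0 1
  0 0 2 0 0
  0 0 0 0 0
After step 2: ants at (2,2),(0,4)
  0 0 0 0 1
  0 0 1 0 0
  0 0 3 0 0
  0 0 0 0 0
After step 3: ants at (1,2),(1,4)
  0 0 0 0 0
  0 0 2 0 1
  0 0 2 0 0
  0 0 0 0 0
After step 4: ants at (2,2),(0,4)
  0 0 0 0 1
  0 0 1 0 0
  0 0 3 0 0
  0 0 0 0 0
After step 5: ants at (1,2),(1,4)
  0 0 0 0 0
  0 0 2 0 1
  0 0 2 0 0
  0 0 0 0 0
After step 6: ants at (2,2),(0,4)
  0 0 0 0 1
  0 0 1 0 0
  0 0 3 0 0
  0 0 0 0 0

0 0 0 0 1
0 0 1 0 0
0 0 3 0 0
0 0 0 0 0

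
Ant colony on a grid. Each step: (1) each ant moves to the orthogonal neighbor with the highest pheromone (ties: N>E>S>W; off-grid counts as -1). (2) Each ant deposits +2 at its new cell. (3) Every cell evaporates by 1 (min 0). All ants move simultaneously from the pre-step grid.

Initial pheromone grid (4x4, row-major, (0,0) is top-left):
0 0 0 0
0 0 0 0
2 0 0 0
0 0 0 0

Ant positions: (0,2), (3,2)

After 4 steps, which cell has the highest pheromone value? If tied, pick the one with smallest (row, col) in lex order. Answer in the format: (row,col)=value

Step 1: ant0:(0,2)->E->(0,3) | ant1:(3,2)->N->(2,2)
  grid max=1 at (0,3)
Step 2: ant0:(0,3)->S->(1,3) | ant1:(2,2)->N->(1,2)
  grid max=1 at (1,2)
Step 3: ant0:(1,3)->W->(1,2) | ant1:(1,2)->E->(1,3)
  grid max=2 at (1,2)
Step 4: ant0:(1,2)->E->(1,3) | ant1:(1,3)->W->(1,2)
  grid max=3 at (1,2)
Final grid:
  0 0 0 0
  0 0 3 3
  0 0 0 0
  0 0 0 0
Max pheromone 3 at (1,2)

Answer: (1,2)=3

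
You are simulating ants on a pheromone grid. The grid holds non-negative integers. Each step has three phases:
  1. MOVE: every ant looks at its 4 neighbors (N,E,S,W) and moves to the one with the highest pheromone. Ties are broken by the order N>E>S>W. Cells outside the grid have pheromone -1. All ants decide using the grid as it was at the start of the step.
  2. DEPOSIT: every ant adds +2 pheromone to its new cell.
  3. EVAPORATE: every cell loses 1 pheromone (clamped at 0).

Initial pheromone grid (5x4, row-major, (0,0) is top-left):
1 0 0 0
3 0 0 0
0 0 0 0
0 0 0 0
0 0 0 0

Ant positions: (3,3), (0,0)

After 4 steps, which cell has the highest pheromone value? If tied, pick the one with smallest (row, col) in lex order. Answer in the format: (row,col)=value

Answer: (1,0)=3

Derivation:
Step 1: ant0:(3,3)->N->(2,3) | ant1:(0,0)->S->(1,0)
  grid max=4 at (1,0)
Step 2: ant0:(2,3)->N->(1,3) | ant1:(1,0)->N->(0,0)
  grid max=3 at (1,0)
Step 3: ant0:(1,3)->N->(0,3) | ant1:(0,0)->S->(1,0)
  grid max=4 at (1,0)
Step 4: ant0:(0,3)->S->(1,3) | ant1:(1,0)->N->(0,0)
  grid max=3 at (1,0)
Final grid:
  1 0 0 0
  3 0 0 1
  0 0 0 0
  0 0 0 0
  0 0 0 0
Max pheromone 3 at (1,0)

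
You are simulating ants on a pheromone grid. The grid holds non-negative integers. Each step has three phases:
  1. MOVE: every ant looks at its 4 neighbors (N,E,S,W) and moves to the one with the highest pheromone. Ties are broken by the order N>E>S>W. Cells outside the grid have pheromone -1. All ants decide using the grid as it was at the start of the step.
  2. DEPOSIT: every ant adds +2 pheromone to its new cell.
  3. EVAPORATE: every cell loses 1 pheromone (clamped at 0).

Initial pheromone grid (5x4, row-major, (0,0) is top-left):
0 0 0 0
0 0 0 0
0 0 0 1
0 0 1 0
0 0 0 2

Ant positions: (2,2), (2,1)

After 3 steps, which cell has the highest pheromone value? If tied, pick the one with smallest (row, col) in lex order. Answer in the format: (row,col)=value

Answer: (2,3)=2

Derivation:
Step 1: ant0:(2,2)->E->(2,3) | ant1:(2,1)->N->(1,1)
  grid max=2 at (2,3)
Step 2: ant0:(2,3)->N->(1,3) | ant1:(1,1)->N->(0,1)
  grid max=1 at (0,1)
Step 3: ant0:(1,3)->S->(2,3) | ant1:(0,1)->E->(0,2)
  grid max=2 at (2,3)
Final grid:
  0 0 1 0
  0 0 0 0
  0 0 0 2
  0 0 0 0
  0 0 0 0
Max pheromone 2 at (2,3)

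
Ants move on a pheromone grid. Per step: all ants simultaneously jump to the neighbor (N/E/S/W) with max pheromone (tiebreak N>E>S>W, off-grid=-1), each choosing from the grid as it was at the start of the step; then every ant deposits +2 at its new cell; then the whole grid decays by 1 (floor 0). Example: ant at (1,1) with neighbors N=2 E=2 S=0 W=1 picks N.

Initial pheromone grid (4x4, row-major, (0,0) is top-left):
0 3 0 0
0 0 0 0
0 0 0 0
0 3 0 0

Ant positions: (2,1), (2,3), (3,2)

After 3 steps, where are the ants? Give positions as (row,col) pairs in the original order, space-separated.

Step 1: ant0:(2,1)->S->(3,1) | ant1:(2,3)->N->(1,3) | ant2:(3,2)->W->(3,1)
  grid max=6 at (3,1)
Step 2: ant0:(3,1)->N->(2,1) | ant1:(1,3)->N->(0,3) | ant2:(3,1)->N->(2,1)
  grid max=5 at (3,1)
Step 3: ant0:(2,1)->S->(3,1) | ant1:(0,3)->S->(1,3) | ant2:(2,1)->S->(3,1)
  grid max=8 at (3,1)

(3,1) (1,3) (3,1)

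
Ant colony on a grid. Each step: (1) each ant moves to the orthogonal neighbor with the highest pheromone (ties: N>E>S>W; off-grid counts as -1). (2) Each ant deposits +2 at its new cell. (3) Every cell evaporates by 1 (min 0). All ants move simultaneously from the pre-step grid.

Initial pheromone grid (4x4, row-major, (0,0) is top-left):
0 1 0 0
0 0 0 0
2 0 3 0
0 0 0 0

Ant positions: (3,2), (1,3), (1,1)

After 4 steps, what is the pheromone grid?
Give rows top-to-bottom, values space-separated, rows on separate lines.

After step 1: ants at (2,2),(0,3),(0,1)
  0 2 0 1
  0 0 0 0
  1 0 4 0
  0 0 0 0
After step 2: ants at (1,2),(1,3),(0,2)
  0 1 1 0
  0 0 1 1
  0 0 3 0
  0 0 0 0
After step 3: ants at (2,2),(1,2),(1,2)
  0 0 0 0
  0 0 4 0
  0 0 4 0
  0 0 0 0
After step 4: ants at (1,2),(2,2),(2,2)
  0 0 0 0
  0 0 5 0
  0 0 7 0
  0 0 0 0

0 0 0 0
0 0 5 0
0 0 7 0
0 0 0 0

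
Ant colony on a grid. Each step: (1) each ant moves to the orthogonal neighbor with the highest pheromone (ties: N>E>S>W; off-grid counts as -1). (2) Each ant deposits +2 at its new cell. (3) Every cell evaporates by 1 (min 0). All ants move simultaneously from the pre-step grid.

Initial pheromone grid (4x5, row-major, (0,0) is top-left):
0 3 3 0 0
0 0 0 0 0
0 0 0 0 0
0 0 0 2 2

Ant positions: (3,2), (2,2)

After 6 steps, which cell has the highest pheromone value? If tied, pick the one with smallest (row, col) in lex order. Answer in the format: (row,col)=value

Answer: (0,2)=3

Derivation:
Step 1: ant0:(3,2)->E->(3,3) | ant1:(2,2)->N->(1,2)
  grid max=3 at (3,3)
Step 2: ant0:(3,3)->E->(3,4) | ant1:(1,2)->N->(0,2)
  grid max=3 at (0,2)
Step 3: ant0:(3,4)->W->(3,3) | ant1:(0,2)->W->(0,1)
  grid max=3 at (3,3)
Step 4: ant0:(3,3)->E->(3,4) | ant1:(0,1)->E->(0,2)
  grid max=3 at (0,2)
Step 5: ant0:(3,4)->W->(3,3) | ant1:(0,2)->W->(0,1)
  grid max=3 at (3,3)
Step 6: ant0:(3,3)->E->(3,4) | ant1:(0,1)->E->(0,2)
  grid max=3 at (0,2)
Final grid:
  0 1 3 0 0
  0 0 0 0 0
  0 0 0 0 0
  0 0 0 2 2
Max pheromone 3 at (0,2)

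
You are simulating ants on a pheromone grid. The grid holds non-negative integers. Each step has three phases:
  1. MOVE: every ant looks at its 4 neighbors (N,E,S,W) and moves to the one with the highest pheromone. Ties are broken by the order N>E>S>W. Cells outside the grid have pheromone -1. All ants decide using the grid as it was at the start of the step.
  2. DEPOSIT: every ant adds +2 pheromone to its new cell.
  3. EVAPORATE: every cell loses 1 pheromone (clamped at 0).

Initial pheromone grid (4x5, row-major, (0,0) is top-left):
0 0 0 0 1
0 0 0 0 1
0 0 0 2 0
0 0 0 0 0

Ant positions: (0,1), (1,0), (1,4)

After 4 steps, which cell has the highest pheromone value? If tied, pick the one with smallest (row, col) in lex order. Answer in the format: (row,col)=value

Answer: (0,4)=3

Derivation:
Step 1: ant0:(0,1)->E->(0,2) | ant1:(1,0)->N->(0,0) | ant2:(1,4)->N->(0,4)
  grid max=2 at (0,4)
Step 2: ant0:(0,2)->E->(0,3) | ant1:(0,0)->E->(0,1) | ant2:(0,4)->S->(1,4)
  grid max=1 at (0,1)
Step 3: ant0:(0,3)->E->(0,4) | ant1:(0,1)->E->(0,2) | ant2:(1,4)->N->(0,4)
  grid max=4 at (0,4)
Step 4: ant0:(0,4)->S->(1,4) | ant1:(0,2)->E->(0,3) | ant2:(0,4)->S->(1,4)
  grid max=3 at (0,4)
Final grid:
  0 0 0 1 3
  0 0 0 0 3
  0 0 0 0 0
  0 0 0 0 0
Max pheromone 3 at (0,4)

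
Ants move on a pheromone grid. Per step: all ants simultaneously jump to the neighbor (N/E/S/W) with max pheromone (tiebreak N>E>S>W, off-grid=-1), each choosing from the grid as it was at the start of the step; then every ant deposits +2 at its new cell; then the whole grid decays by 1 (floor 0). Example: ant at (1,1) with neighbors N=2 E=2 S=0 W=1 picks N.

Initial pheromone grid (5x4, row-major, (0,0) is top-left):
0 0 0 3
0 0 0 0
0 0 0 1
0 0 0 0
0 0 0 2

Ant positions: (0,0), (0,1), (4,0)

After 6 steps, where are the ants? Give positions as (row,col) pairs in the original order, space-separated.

Step 1: ant0:(0,0)->E->(0,1) | ant1:(0,1)->E->(0,2) | ant2:(4,0)->N->(3,0)
  grid max=2 at (0,3)
Step 2: ant0:(0,1)->E->(0,2) | ant1:(0,2)->E->(0,3) | ant2:(3,0)->N->(2,0)
  grid max=3 at (0,3)
Step 3: ant0:(0,2)->E->(0,3) | ant1:(0,3)->W->(0,2) | ant2:(2,0)->N->(1,0)
  grid max=4 at (0,3)
Step 4: ant0:(0,3)->W->(0,2) | ant1:(0,2)->E->(0,3) | ant2:(1,0)->N->(0,0)
  grid max=5 at (0,3)
Step 5: ant0:(0,2)->E->(0,3) | ant1:(0,3)->W->(0,2) | ant2:(0,0)->E->(0,1)
  grid max=6 at (0,3)
Step 6: ant0:(0,3)->W->(0,2) | ant1:(0,2)->E->(0,3) | ant2:(0,1)->E->(0,2)
  grid max=8 at (0,2)

(0,2) (0,3) (0,2)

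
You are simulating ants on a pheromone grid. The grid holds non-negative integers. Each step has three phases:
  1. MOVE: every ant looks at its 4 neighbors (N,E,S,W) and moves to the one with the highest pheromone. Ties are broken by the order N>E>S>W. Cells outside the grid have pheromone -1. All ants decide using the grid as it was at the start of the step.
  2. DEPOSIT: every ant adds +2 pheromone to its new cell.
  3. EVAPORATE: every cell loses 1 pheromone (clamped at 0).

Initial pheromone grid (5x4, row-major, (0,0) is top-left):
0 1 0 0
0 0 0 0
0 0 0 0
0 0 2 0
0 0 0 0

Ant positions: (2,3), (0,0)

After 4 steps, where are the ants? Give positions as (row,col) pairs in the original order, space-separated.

Step 1: ant0:(2,3)->N->(1,3) | ant1:(0,0)->E->(0,1)
  grid max=2 at (0,1)
Step 2: ant0:(1,3)->N->(0,3) | ant1:(0,1)->E->(0,2)
  grid max=1 at (0,1)
Step 3: ant0:(0,3)->W->(0,2) | ant1:(0,2)->E->(0,3)
  grid max=2 at (0,2)
Step 4: ant0:(0,2)->E->(0,3) | ant1:(0,3)->W->(0,2)
  grid max=3 at (0,2)

(0,3) (0,2)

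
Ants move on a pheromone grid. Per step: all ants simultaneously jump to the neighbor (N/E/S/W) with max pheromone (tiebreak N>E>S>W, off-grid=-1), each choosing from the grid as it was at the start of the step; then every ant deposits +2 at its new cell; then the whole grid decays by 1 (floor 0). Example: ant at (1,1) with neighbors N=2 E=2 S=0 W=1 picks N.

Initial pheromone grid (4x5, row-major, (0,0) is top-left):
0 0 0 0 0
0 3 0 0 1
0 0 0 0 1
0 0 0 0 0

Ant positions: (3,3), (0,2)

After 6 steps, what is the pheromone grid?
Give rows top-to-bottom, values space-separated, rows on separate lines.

After step 1: ants at (2,3),(0,3)
  0 0 0 1 0
  0 2 0 0 0
  0 0 0 1 0
  0 0 0 0 0
After step 2: ants at (1,3),(0,4)
  0 0 0 0 1
  0 1 0 1 0
  0 0 0 0 0
  0 0 0 0 0
After step 3: ants at (0,3),(1,4)
  0 0 0 1 0
  0 0 0 0 1
  0 0 0 0 0
  0 0 0 0 0
After step 4: ants at (0,4),(0,4)
  0 0 0 0 3
  0 0 0 0 0
  0 0 0 0 0
  0 0 0 0 0
After step 5: ants at (1,4),(1,4)
  0 0 0 0 2
  0 0 0 0 3
  0 0 0 0 0
  0 0 0 0 0
After step 6: ants at (0,4),(0,4)
  0 0 0 0 5
  0 0 0 0 2
  0 0 0 0 0
  0 0 0 0 0

0 0 0 0 5
0 0 0 0 2
0 0 0 0 0
0 0 0 0 0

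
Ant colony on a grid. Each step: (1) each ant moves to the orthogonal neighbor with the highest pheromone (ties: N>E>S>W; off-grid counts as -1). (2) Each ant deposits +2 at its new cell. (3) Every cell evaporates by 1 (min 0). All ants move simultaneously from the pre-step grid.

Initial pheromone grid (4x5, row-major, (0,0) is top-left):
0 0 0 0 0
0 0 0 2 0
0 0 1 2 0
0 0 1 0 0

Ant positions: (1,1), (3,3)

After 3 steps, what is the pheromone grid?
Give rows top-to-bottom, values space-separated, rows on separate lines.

After step 1: ants at (0,1),(2,3)
  0 1 0 0 0
  0 0 0 1 0
  0 0 0 3 0
  0 0 0 0 0
After step 2: ants at (0,2),(1,3)
  0 0 1 0 0
  0 0 0 2 0
  0 0 0 2 0
  0 0 0 0 0
After step 3: ants at (0,3),(2,3)
  0 0 0 1 0
  0 0 0 1 0
  0 0 0 3 0
  0 0 0 0 0

0 0 0 1 0
0 0 0 1 0
0 0 0 3 0
0 0 0 0 0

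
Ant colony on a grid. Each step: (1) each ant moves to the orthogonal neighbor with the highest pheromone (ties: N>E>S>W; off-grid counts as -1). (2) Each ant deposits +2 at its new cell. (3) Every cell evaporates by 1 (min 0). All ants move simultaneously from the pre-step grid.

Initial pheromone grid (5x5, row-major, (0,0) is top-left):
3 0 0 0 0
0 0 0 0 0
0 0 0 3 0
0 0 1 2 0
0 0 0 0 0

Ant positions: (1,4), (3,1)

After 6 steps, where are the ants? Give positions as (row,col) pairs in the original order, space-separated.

Step 1: ant0:(1,4)->N->(0,4) | ant1:(3,1)->E->(3,2)
  grid max=2 at (0,0)
Step 2: ant0:(0,4)->S->(1,4) | ant1:(3,2)->E->(3,3)
  grid max=2 at (3,3)
Step 3: ant0:(1,4)->N->(0,4) | ant1:(3,3)->N->(2,3)
  grid max=2 at (2,3)
Step 4: ant0:(0,4)->S->(1,4) | ant1:(2,3)->S->(3,3)
  grid max=2 at (3,3)
Step 5: ant0:(1,4)->N->(0,4) | ant1:(3,3)->N->(2,3)
  grid max=2 at (2,3)
Step 6: ant0:(0,4)->S->(1,4) | ant1:(2,3)->S->(3,3)
  grid max=2 at (3,3)

(1,4) (3,3)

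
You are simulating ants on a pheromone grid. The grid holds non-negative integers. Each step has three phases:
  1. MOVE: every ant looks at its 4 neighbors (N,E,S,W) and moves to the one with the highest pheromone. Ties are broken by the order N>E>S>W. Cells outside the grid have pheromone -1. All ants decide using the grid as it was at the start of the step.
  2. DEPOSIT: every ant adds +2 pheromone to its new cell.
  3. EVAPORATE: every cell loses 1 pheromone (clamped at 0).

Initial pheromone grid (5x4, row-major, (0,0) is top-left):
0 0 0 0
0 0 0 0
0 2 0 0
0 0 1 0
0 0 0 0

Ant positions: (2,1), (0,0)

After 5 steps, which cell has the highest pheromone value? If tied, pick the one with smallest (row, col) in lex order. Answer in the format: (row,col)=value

Answer: (0,1)=5

Derivation:
Step 1: ant0:(2,1)->N->(1,1) | ant1:(0,0)->E->(0,1)
  grid max=1 at (0,1)
Step 2: ant0:(1,1)->N->(0,1) | ant1:(0,1)->S->(1,1)
  grid max=2 at (0,1)
Step 3: ant0:(0,1)->S->(1,1) | ant1:(1,1)->N->(0,1)
  grid max=3 at (0,1)
Step 4: ant0:(1,1)->N->(0,1) | ant1:(0,1)->S->(1,1)
  grid max=4 at (0,1)
Step 5: ant0:(0,1)->S->(1,1) | ant1:(1,1)->N->(0,1)
  grid max=5 at (0,1)
Final grid:
  0 5 0 0
  0 5 0 0
  0 0 0 0
  0 0 0 0
  0 0 0 0
Max pheromone 5 at (0,1)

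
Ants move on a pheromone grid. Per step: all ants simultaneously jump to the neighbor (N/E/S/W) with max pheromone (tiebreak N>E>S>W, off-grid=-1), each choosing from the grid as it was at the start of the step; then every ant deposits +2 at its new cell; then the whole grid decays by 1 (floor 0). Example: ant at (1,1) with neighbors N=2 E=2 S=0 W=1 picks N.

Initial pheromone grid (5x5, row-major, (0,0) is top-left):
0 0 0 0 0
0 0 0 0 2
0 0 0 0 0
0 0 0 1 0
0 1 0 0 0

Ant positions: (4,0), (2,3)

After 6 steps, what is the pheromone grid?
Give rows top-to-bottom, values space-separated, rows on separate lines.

After step 1: ants at (4,1),(3,3)
  0 0 0 0 0
  0 0 0 0 1
  0 0 0 0 0
  0 0 0 2 0
  0 2 0 0 0
After step 2: ants at (3,1),(2,3)
  0 0 0 0 0
  0 0 0 0 0
  0 0 0 1 0
  0 1 0 1 0
  0 1 0 0 0
After step 3: ants at (4,1),(3,3)
  0 0 0 0 0
  0 0 0 0 0
  0 0 0 0 0
  0 0 0 2 0
  0 2 0 0 0
After step 4: ants at (3,1),(2,3)
  0 0 0 0 0
  0 0 0 0 0
  0 0 0 1 0
  0 1 0 1 0
  0 1 0 0 0
After step 5: ants at (4,1),(3,3)
  0 0 0 0 0
  0 0 0 0 0
  0 0 0 0 0
  0 0 0 2 0
  0 2 0 0 0
After step 6: ants at (3,1),(2,3)
  0 0 0 0 0
  0 0 0 0 0
  0 0 0 1 0
  0 1 0 1 0
  0 1 0 0 0

0 0 0 0 0
0 0 0 0 0
0 0 0 1 0
0 1 0 1 0
0 1 0 0 0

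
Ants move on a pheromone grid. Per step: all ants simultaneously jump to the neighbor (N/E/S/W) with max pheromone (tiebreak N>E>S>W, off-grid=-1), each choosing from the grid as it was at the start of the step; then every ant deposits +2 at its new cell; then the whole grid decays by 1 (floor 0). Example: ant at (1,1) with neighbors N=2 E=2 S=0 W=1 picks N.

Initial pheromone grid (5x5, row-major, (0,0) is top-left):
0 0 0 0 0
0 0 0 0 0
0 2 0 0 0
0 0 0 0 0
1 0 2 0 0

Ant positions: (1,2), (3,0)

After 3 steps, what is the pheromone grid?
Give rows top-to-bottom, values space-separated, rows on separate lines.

After step 1: ants at (0,2),(4,0)
  0 0 1 0 0
  0 0 0 0 0
  0 1 0 0 0
  0 0 0 0 0
  2 0 1 0 0
After step 2: ants at (0,3),(3,0)
  0 0 0 1 0
  0 0 0 0 0
  0 0 0 0 0
  1 0 0 0 0
  1 0 0 0 0
After step 3: ants at (0,4),(4,0)
  0 0 0 0 1
  0 0 0 0 0
  0 0 0 0 0
  0 0 0 0 0
  2 0 0 0 0

0 0 0 0 1
0 0 0 0 0
0 0 0 0 0
0 0 0 0 0
2 0 0 0 0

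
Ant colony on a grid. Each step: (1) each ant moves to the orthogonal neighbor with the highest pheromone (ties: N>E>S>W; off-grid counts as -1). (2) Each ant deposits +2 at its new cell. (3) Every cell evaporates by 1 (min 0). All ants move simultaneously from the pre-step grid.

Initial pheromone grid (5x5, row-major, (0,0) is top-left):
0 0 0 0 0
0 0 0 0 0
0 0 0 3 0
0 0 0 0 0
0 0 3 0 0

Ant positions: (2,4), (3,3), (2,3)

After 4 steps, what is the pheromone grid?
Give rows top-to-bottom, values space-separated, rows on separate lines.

After step 1: ants at (2,3),(2,3),(1,3)
  0 0 0 0 0
  0 0 0 1 0
  0 0 0 6 0
  0 0 0 0 0
  0 0 2 0 0
After step 2: ants at (1,3),(1,3),(2,3)
  0 0 0 0 0
  0 0 0 4 0
  0 0 0 7 0
  0 0 0 0 0
  0 0 1 0 0
After step 3: ants at (2,3),(2,3),(1,3)
  0 0 0 0 0
  0 0 0 5 0
  0 0 0 10 0
  0 0 0 0 0
  0 0 0 0 0
After step 4: ants at (1,3),(1,3),(2,3)
  0 0 0 0 0
  0 0 0 8 0
  0 0 0 11 0
  0 0 0 0 0
  0 0 0 0 0

0 0 0 0 0
0 0 0 8 0
0 0 0 11 0
0 0 0 0 0
0 0 0 0 0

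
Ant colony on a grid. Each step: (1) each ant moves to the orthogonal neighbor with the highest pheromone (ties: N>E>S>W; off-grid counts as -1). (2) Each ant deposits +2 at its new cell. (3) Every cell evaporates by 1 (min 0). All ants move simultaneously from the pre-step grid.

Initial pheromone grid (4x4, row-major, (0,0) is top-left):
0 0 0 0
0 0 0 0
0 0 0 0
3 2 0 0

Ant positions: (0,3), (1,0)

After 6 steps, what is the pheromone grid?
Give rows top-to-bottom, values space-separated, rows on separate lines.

After step 1: ants at (1,3),(0,0)
  1 0 0 0
  0 0 0 1
  0 0 0 0
  2 1 0 0
After step 2: ants at (0,3),(0,1)
  0 1 0 1
  0 0 0 0
  0 0 0 0
  1 0 0 0
After step 3: ants at (1,3),(0,2)
  0 0 1 0
  0 0 0 1
  0 0 0 0
  0 0 0 0
After step 4: ants at (0,3),(0,3)
  0 0 0 3
  0 0 0 0
  0 0 0 0
  0 0 0 0
After step 5: ants at (1,3),(1,3)
  0 0 0 2
  0 0 0 3
  0 0 0 0
  0 0 0 0
After step 6: ants at (0,3),(0,3)
  0 0 0 5
  0 0 0 2
  0 0 0 0
  0 0 0 0

0 0 0 5
0 0 0 2
0 0 0 0
0 0 0 0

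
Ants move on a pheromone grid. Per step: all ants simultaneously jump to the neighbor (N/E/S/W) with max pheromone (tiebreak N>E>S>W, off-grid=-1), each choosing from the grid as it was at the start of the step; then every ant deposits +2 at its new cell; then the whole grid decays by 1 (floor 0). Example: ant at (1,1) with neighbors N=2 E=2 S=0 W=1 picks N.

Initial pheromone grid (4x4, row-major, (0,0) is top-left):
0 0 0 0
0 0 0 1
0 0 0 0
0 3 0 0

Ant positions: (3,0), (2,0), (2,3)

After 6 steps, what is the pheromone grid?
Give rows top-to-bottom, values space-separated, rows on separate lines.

After step 1: ants at (3,1),(1,0),(1,3)
  0 0 0 0
  1 0 0 2
  0 0 0 0
  0 4 0 0
After step 2: ants at (2,1),(0,0),(0,3)
  1 0 0 1
  0 0 0 1
  0 1 0 0
  0 3 0 0
After step 3: ants at (3,1),(0,1),(1,3)
  0 1 0 0
  0 0 0 2
  0 0 0 0
  0 4 0 0
After step 4: ants at (2,1),(0,2),(0,3)
  0 0 1 1
  0 0 0 1
  0 1 0 0
  0 3 0 0
After step 5: ants at (3,1),(0,3),(1,3)
  0 0 0 2
  0 0 0 2
  0 0 0 0
  0 4 0 0
After step 6: ants at (2,1),(1,3),(0,3)
  0 0 0 3
  0 0 0 3
  0 1 0 0
  0 3 0 0

0 0 0 3
0 0 0 3
0 1 0 0
0 3 0 0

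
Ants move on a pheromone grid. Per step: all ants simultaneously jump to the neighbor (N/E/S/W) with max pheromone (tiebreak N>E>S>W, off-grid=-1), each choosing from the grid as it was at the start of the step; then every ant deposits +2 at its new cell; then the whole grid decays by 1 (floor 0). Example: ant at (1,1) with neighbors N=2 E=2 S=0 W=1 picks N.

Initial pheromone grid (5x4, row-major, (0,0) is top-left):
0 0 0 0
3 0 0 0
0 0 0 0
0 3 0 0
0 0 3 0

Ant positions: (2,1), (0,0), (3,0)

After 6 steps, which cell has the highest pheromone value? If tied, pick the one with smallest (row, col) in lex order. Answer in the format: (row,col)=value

Answer: (3,1)=9

Derivation:
Step 1: ant0:(2,1)->S->(3,1) | ant1:(0,0)->S->(1,0) | ant2:(3,0)->E->(3,1)
  grid max=6 at (3,1)
Step 2: ant0:(3,1)->N->(2,1) | ant1:(1,0)->N->(0,0) | ant2:(3,1)->N->(2,1)
  grid max=5 at (3,1)
Step 3: ant0:(2,1)->S->(3,1) | ant1:(0,0)->S->(1,0) | ant2:(2,1)->S->(3,1)
  grid max=8 at (3,1)
Step 4: ant0:(3,1)->N->(2,1) | ant1:(1,0)->N->(0,0) | ant2:(3,1)->N->(2,1)
  grid max=7 at (3,1)
Step 5: ant0:(2,1)->S->(3,1) | ant1:(0,0)->S->(1,0) | ant2:(2,1)->S->(3,1)
  grid max=10 at (3,1)
Step 6: ant0:(3,1)->N->(2,1) | ant1:(1,0)->N->(0,0) | ant2:(3,1)->N->(2,1)
  grid max=9 at (3,1)
Final grid:
  1 0 0 0
  3 0 0 0
  0 7 0 0
  0 9 0 0
  0 0 0 0
Max pheromone 9 at (3,1)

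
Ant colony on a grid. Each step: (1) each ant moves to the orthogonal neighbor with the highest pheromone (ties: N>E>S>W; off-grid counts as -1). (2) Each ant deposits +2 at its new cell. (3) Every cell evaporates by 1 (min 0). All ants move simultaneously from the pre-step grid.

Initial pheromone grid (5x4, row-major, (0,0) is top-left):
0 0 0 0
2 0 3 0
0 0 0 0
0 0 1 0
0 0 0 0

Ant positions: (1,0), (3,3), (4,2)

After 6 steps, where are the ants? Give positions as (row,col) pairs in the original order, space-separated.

Step 1: ant0:(1,0)->N->(0,0) | ant1:(3,3)->W->(3,2) | ant2:(4,2)->N->(3,2)
  grid max=4 at (3,2)
Step 2: ant0:(0,0)->S->(1,0) | ant1:(3,2)->N->(2,2) | ant2:(3,2)->N->(2,2)
  grid max=3 at (2,2)
Step 3: ant0:(1,0)->N->(0,0) | ant1:(2,2)->S->(3,2) | ant2:(2,2)->S->(3,2)
  grid max=6 at (3,2)
Step 4: ant0:(0,0)->S->(1,0) | ant1:(3,2)->N->(2,2) | ant2:(3,2)->N->(2,2)
  grid max=5 at (2,2)
Step 5: ant0:(1,0)->N->(0,0) | ant1:(2,2)->S->(3,2) | ant2:(2,2)->S->(3,2)
  grid max=8 at (3,2)
Step 6: ant0:(0,0)->S->(1,0) | ant1:(3,2)->N->(2,2) | ant2:(3,2)->N->(2,2)
  grid max=7 at (2,2)

(1,0) (2,2) (2,2)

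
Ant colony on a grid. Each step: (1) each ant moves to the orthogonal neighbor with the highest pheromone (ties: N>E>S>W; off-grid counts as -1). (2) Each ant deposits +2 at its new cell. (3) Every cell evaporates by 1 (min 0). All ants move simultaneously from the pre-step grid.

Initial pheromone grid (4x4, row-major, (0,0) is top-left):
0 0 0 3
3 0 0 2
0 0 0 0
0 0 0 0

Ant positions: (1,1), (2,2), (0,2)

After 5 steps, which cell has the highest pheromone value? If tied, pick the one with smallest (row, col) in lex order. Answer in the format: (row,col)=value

Step 1: ant0:(1,1)->W->(1,0) | ant1:(2,2)->N->(1,2) | ant2:(0,2)->E->(0,3)
  grid max=4 at (0,3)
Step 2: ant0:(1,0)->N->(0,0) | ant1:(1,2)->E->(1,3) | ant2:(0,3)->S->(1,3)
  grid max=4 at (1,3)
Step 3: ant0:(0,0)->S->(1,0) | ant1:(1,3)->N->(0,3) | ant2:(1,3)->N->(0,3)
  grid max=6 at (0,3)
Step 4: ant0:(1,0)->N->(0,0) | ant1:(0,3)->S->(1,3) | ant2:(0,3)->S->(1,3)
  grid max=6 at (1,3)
Step 5: ant0:(0,0)->S->(1,0) | ant1:(1,3)->N->(0,3) | ant2:(1,3)->N->(0,3)
  grid max=8 at (0,3)
Final grid:
  0 0 0 8
  4 0 0 5
  0 0 0 0
  0 0 0 0
Max pheromone 8 at (0,3)

Answer: (0,3)=8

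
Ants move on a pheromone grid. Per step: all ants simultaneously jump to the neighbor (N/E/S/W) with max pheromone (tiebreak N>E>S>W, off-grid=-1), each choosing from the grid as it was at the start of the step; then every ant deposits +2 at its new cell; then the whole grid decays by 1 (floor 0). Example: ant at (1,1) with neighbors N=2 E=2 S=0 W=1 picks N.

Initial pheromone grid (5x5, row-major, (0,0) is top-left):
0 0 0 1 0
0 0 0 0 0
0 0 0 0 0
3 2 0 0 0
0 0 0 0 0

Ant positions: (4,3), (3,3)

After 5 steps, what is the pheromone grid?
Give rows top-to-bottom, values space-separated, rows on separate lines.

After step 1: ants at (3,3),(2,3)
  0 0 0 0 0
  0 0 0 0 0
  0 0 0 1 0
  2 1 0 1 0
  0 0 0 0 0
After step 2: ants at (2,3),(3,3)
  0 0 0 0 0
  0 0 0 0 0
  0 0 0 2 0
  1 0 0 2 0
  0 0 0 0 0
After step 3: ants at (3,3),(2,3)
  0 0 0 0 0
  0 0 0 0 0
  0 0 0 3 0
  0 0 0 3 0
  0 0 0 0 0
After step 4: ants at (2,3),(3,3)
  0 0 0 0 0
  0 0 0 0 0
  0 0 0 4 0
  0 0 0 4 0
  0 0 0 0 0
After step 5: ants at (3,3),(2,3)
  0 0 0 0 0
  0 0 0 0 0
  0 0 0 5 0
  0 0 0 5 0
  0 0 0 0 0

0 0 0 0 0
0 0 0 0 0
0 0 0 5 0
0 0 0 5 0
0 0 0 0 0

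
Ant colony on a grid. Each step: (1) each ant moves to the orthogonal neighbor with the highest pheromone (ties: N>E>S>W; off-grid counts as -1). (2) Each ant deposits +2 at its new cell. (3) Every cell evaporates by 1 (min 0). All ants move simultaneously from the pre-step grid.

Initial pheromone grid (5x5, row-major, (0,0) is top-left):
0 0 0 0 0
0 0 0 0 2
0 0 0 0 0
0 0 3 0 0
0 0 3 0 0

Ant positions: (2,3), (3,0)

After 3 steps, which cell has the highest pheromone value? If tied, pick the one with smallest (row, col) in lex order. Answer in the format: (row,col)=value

Step 1: ant0:(2,3)->N->(1,3) | ant1:(3,0)->N->(2,0)
  grid max=2 at (3,2)
Step 2: ant0:(1,3)->E->(1,4) | ant1:(2,0)->N->(1,0)
  grid max=2 at (1,4)
Step 3: ant0:(1,4)->N->(0,4) | ant1:(1,0)->N->(0,0)
  grid max=1 at (0,0)
Final grid:
  1 0 0 0 1
  0 0 0 0 1
  0 0 0 0 0
  0 0 0 0 0
  0 0 0 0 0
Max pheromone 1 at (0,0)

Answer: (0,0)=1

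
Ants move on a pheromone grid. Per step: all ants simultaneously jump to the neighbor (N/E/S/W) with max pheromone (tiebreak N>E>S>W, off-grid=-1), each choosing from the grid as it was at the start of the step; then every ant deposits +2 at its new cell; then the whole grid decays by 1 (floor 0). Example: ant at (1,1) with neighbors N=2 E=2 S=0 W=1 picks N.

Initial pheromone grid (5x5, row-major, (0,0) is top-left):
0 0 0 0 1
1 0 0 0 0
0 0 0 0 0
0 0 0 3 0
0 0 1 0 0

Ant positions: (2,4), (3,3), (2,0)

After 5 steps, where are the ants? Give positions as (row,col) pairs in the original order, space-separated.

Step 1: ant0:(2,4)->N->(1,4) | ant1:(3,3)->N->(2,3) | ant2:(2,0)->N->(1,0)
  grid max=2 at (1,0)
Step 2: ant0:(1,4)->N->(0,4) | ant1:(2,3)->S->(3,3) | ant2:(1,0)->N->(0,0)
  grid max=3 at (3,3)
Step 3: ant0:(0,4)->S->(1,4) | ant1:(3,3)->N->(2,3) | ant2:(0,0)->S->(1,0)
  grid max=2 at (1,0)
Step 4: ant0:(1,4)->N->(0,4) | ant1:(2,3)->S->(3,3) | ant2:(1,0)->N->(0,0)
  grid max=3 at (3,3)
Step 5: ant0:(0,4)->S->(1,4) | ant1:(3,3)->N->(2,3) | ant2:(0,0)->S->(1,0)
  grid max=2 at (1,0)

(1,4) (2,3) (1,0)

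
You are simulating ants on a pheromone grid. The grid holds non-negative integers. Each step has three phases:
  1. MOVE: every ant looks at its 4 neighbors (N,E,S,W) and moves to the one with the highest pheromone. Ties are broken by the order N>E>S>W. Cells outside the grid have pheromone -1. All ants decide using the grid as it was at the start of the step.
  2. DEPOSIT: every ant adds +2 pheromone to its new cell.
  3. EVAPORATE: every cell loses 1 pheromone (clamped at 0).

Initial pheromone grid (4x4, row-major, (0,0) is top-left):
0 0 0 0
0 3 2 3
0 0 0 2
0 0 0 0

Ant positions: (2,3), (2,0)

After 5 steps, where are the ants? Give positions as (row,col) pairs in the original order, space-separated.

Step 1: ant0:(2,3)->N->(1,3) | ant1:(2,0)->N->(1,0)
  grid max=4 at (1,3)
Step 2: ant0:(1,3)->S->(2,3) | ant1:(1,0)->E->(1,1)
  grid max=3 at (1,1)
Step 3: ant0:(2,3)->N->(1,3) | ant1:(1,1)->N->(0,1)
  grid max=4 at (1,3)
Step 4: ant0:(1,3)->S->(2,3) | ant1:(0,1)->S->(1,1)
  grid max=3 at (1,1)
Step 5: ant0:(2,3)->N->(1,3) | ant1:(1,1)->N->(0,1)
  grid max=4 at (1,3)

(1,3) (0,1)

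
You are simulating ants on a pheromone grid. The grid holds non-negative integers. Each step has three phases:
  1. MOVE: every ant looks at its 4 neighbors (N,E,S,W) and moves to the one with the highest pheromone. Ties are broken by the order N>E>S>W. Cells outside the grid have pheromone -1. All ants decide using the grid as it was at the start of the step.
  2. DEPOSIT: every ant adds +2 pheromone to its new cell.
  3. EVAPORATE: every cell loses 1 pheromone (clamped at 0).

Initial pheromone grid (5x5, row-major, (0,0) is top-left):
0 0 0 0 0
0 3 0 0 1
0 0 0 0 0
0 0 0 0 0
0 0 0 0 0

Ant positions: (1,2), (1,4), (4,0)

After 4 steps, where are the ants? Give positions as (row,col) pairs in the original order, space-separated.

Step 1: ant0:(1,2)->W->(1,1) | ant1:(1,4)->N->(0,4) | ant2:(4,0)->N->(3,0)
  grid max=4 at (1,1)
Step 2: ant0:(1,1)->N->(0,1) | ant1:(0,4)->S->(1,4) | ant2:(3,0)->N->(2,0)
  grid max=3 at (1,1)
Step 3: ant0:(0,1)->S->(1,1) | ant1:(1,4)->N->(0,4) | ant2:(2,0)->N->(1,0)
  grid max=4 at (1,1)
Step 4: ant0:(1,1)->W->(1,0) | ant1:(0,4)->S->(1,4) | ant2:(1,0)->E->(1,1)
  grid max=5 at (1,1)

(1,0) (1,4) (1,1)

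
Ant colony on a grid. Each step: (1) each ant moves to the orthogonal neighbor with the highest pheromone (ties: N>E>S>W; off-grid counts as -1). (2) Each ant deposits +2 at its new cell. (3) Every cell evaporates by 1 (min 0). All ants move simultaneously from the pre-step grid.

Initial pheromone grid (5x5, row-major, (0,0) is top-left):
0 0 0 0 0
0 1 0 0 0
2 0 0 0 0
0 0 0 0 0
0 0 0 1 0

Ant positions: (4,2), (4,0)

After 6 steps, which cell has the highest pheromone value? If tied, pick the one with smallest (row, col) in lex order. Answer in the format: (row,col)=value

Answer: (2,0)=2

Derivation:
Step 1: ant0:(4,2)->E->(4,3) | ant1:(4,0)->N->(3,0)
  grid max=2 at (4,3)
Step 2: ant0:(4,3)->N->(3,3) | ant1:(3,0)->N->(2,0)
  grid max=2 at (2,0)
Step 3: ant0:(3,3)->S->(4,3) | ant1:(2,0)->N->(1,0)
  grid max=2 at (4,3)
Step 4: ant0:(4,3)->N->(3,3) | ant1:(1,0)->S->(2,0)
  grid max=2 at (2,0)
Step 5: ant0:(3,3)->S->(4,3) | ant1:(2,0)->N->(1,0)
  grid max=2 at (4,3)
Step 6: ant0:(4,3)->N->(3,3) | ant1:(1,0)->S->(2,0)
  grid max=2 at (2,0)
Final grid:
  0 0 0 0 0
  0 0 0 0 0
  2 0 0 0 0
  0 0 0 1 0
  0 0 0 1 0
Max pheromone 2 at (2,0)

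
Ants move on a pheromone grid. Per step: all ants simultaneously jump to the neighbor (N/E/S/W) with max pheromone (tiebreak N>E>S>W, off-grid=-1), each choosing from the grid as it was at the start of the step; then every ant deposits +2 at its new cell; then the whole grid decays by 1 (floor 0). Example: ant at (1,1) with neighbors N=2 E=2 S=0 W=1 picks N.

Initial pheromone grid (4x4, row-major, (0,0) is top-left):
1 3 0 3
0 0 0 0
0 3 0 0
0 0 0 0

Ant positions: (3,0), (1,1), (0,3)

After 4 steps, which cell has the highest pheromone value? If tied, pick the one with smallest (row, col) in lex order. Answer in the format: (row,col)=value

Answer: (0,3)=5

Derivation:
Step 1: ant0:(3,0)->N->(2,0) | ant1:(1,1)->N->(0,1) | ant2:(0,3)->S->(1,3)
  grid max=4 at (0,1)
Step 2: ant0:(2,0)->E->(2,1) | ant1:(0,1)->E->(0,2) | ant2:(1,3)->N->(0,3)
  grid max=3 at (0,1)
Step 3: ant0:(2,1)->N->(1,1) | ant1:(0,2)->E->(0,3) | ant2:(0,3)->W->(0,2)
  grid max=4 at (0,3)
Step 4: ant0:(1,1)->N->(0,1) | ant1:(0,3)->W->(0,2) | ant2:(0,2)->E->(0,3)
  grid max=5 at (0,3)
Final grid:
  0 3 3 5
  0 0 0 0
  0 1 0 0
  0 0 0 0
Max pheromone 5 at (0,3)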